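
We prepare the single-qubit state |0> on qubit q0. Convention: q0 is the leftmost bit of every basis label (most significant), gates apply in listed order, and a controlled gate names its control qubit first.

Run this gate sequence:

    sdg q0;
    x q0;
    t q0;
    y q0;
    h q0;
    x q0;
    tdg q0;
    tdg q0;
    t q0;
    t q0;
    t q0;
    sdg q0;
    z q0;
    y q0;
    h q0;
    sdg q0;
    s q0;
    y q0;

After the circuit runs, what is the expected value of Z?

In the final state, Z has expectation -sqrt(2)/2. Key observation: gates 7-10 undo each other exactly, leaving only the rest of the circuit to track.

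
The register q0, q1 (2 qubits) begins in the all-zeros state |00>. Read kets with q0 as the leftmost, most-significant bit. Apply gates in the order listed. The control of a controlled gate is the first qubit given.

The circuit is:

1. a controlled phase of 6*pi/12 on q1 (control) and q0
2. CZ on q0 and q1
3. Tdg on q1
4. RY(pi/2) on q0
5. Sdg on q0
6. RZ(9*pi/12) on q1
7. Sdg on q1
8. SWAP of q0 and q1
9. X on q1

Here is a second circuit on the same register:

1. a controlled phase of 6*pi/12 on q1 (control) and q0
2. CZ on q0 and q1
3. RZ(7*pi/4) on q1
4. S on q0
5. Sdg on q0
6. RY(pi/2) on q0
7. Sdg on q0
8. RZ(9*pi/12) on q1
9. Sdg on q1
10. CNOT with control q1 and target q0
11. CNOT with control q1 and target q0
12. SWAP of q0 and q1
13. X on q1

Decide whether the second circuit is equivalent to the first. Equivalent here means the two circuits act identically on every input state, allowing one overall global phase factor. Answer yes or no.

Yes, they are equivalent — the unitaries differ by at most a global phase.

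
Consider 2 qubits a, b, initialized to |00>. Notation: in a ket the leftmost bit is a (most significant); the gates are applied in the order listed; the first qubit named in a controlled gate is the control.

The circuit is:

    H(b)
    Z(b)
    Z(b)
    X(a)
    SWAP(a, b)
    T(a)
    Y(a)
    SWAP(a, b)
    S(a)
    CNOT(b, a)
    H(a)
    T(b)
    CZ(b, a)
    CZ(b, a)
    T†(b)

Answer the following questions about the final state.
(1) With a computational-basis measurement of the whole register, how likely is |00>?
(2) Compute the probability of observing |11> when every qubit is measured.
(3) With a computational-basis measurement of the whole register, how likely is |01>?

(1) A full measurement returns |00> with probability 1/4. Key observation: gates 12-15 undo each other exactly, leaving only the rest of the circuit to track.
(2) A full measurement returns |11> with probability 1/4.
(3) A full measurement returns |01> with probability 1/4.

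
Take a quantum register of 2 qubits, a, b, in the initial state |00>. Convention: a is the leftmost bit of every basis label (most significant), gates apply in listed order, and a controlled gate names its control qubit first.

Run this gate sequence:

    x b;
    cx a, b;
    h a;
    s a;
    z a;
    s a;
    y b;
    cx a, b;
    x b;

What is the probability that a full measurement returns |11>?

A full measurement returns |11> with probability 0.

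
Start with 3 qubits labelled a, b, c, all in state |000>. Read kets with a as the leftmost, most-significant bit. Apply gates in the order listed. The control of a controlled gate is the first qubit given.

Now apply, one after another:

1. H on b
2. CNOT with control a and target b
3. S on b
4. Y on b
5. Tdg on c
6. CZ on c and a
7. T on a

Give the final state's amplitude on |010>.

The amplitude on |010> is sqrt(2)*I/2.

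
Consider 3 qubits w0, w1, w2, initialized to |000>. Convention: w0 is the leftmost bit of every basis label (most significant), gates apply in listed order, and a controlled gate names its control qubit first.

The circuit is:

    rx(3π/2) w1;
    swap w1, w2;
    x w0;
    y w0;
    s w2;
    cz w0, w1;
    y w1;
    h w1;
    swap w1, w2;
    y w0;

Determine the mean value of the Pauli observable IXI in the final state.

In the final state, IXI has expectation -1.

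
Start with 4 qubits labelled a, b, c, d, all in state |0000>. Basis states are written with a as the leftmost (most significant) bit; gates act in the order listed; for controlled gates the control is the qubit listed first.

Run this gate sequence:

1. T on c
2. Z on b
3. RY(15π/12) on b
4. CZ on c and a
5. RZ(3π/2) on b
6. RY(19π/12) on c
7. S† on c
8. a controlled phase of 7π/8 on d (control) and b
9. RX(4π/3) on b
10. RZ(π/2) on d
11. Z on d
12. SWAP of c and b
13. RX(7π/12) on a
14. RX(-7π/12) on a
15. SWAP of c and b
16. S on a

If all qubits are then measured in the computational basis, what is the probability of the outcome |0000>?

A full measurement returns |0000> with probability sqrt(3)/16 + 1/8. Key observation: the block from step 12 through step 15 cancels to the identity and can be dropped.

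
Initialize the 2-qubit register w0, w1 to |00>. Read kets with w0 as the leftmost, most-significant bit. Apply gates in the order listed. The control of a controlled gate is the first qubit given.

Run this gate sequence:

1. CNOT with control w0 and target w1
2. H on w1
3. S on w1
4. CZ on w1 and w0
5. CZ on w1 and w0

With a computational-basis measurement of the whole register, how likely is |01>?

Outcome |01> occurs with probability 1/2. Key observation: the block from step 4 through step 5 cancels to the identity and can be dropped.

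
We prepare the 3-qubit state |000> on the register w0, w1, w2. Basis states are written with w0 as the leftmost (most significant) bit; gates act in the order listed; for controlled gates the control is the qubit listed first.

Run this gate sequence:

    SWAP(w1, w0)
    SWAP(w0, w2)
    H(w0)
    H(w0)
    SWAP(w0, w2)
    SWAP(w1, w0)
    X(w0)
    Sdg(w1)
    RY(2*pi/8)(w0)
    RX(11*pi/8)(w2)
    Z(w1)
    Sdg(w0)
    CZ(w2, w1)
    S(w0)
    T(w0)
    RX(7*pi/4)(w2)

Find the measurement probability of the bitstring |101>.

The probability of measuring |101> is cos(5*pi/16)**2/8 + sqrt(2)*sqrt(1/2 - sqrt(2)/4)*sqrt(sqrt(2)/4 + 1/2)*sin(5*pi/16)*cos(5*pi/16)/2 + sqrt(1/2 - sqrt(2)/4)*sqrt(sqrt(2)/4 + 1/2)*sin(5*pi/16)*cos(5*pi/16) + sqrt(2)*sin(5*pi/16)**2/4 + 3*sin(5*pi/16)**2/8. Key observation: the block from step 1 through step 6 cancels to the identity and can be dropped.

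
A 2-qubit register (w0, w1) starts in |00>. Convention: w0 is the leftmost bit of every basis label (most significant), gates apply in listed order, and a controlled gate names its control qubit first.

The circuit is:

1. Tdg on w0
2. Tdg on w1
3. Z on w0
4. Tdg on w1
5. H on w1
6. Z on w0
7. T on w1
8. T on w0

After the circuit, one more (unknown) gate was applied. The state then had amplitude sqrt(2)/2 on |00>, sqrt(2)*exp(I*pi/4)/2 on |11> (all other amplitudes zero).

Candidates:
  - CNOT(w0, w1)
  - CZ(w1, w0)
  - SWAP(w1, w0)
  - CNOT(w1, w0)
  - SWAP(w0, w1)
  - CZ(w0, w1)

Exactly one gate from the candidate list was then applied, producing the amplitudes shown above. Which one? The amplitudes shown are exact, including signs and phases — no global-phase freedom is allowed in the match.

It was CNOT(w1, w0) that produced the state shown.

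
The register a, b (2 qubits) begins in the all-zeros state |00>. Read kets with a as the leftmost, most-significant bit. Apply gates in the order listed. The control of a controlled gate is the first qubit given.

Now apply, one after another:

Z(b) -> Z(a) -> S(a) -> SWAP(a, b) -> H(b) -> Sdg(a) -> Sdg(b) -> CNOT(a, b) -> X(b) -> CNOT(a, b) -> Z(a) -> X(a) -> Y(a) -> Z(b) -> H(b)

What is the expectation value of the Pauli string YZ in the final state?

The observable YZ averages to 0.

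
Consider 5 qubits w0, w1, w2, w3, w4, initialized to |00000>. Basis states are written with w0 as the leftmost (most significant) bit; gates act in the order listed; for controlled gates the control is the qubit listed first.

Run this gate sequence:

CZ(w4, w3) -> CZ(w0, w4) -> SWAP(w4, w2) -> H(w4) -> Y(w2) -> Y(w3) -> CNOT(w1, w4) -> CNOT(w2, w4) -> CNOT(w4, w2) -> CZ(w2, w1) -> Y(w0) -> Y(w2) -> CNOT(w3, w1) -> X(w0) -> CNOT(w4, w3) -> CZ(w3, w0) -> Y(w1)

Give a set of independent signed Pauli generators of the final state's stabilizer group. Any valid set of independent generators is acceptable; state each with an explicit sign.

The stabilizer group can be generated by -IIXXX, +ZIIII, +IZIII, +IIZIZ, -IIIZZ, among other valid generating sets.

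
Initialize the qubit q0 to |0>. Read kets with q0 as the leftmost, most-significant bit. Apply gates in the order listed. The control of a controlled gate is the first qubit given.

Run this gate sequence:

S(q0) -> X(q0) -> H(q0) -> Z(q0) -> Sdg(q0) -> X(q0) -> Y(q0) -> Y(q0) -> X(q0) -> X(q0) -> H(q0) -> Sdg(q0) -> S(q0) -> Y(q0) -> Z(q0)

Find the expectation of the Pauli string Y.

In the final state, Y has expectation 1. Key observation: gates 6-9 undo each other exactly, leaving only the rest of the circuit to track.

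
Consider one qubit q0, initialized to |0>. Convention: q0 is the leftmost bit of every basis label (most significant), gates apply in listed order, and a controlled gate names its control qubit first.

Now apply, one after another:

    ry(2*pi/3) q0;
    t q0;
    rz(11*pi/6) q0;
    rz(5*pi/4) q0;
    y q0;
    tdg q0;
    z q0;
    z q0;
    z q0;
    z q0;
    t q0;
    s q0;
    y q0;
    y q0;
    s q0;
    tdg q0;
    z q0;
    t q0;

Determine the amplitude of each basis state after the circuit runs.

The resulting statevector has amplitude -sqrt(3)*exp(7*I*pi/24)/2 on |0>, exp(23*I*pi/24)/2 on |1>.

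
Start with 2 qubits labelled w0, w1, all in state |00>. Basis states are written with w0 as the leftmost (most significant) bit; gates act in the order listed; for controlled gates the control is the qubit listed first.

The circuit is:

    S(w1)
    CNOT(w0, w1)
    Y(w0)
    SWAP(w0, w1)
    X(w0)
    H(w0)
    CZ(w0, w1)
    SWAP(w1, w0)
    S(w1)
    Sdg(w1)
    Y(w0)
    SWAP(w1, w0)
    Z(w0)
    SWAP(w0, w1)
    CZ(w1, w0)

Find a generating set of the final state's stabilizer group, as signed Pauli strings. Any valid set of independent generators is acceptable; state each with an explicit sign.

One valid set of independent stabilizer generators is -IX, +ZI (any independent generating set of the same group is equally correct).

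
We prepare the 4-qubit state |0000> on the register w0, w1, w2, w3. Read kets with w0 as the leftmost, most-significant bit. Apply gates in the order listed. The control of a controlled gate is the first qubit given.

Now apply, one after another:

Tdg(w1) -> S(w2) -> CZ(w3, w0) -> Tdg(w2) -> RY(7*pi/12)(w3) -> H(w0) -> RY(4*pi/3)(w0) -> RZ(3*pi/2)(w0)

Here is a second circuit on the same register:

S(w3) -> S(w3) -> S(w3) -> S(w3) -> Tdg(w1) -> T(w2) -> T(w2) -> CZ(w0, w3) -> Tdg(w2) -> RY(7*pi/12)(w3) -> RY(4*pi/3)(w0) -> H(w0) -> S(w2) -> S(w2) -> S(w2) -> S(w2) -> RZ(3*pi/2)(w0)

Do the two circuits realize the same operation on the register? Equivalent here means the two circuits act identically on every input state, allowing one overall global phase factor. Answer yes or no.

No — the two circuits implement different unitaries, even allowing a global phase.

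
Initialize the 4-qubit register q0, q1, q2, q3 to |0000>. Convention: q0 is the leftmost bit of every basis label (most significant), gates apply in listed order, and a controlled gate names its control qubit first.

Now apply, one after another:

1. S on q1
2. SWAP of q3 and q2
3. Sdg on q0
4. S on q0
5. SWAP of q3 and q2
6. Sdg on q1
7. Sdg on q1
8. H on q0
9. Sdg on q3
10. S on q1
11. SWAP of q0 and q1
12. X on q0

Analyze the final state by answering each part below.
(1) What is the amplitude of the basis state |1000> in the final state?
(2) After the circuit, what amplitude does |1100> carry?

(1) The amplitude on |1000> is sqrt(2)/2. Key observation: steps 1-6 multiply out to the identity, so the circuit reduces to the remaining gates.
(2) The final state's coefficient on |1100> equals sqrt(2)/2.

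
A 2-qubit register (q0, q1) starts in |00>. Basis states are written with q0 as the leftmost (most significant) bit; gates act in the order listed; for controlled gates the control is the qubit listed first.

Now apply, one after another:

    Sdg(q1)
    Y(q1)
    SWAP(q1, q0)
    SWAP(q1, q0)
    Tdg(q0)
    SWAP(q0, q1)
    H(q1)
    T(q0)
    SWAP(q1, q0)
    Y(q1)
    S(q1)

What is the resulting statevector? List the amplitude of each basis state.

After the circuit, the state carries amplitude sqrt(2)*exp(I*pi/4)/2 on |00>, 0 on |01>, sqrt(2)*exp(I*pi/4)/2 on |10>, 0 on |11>.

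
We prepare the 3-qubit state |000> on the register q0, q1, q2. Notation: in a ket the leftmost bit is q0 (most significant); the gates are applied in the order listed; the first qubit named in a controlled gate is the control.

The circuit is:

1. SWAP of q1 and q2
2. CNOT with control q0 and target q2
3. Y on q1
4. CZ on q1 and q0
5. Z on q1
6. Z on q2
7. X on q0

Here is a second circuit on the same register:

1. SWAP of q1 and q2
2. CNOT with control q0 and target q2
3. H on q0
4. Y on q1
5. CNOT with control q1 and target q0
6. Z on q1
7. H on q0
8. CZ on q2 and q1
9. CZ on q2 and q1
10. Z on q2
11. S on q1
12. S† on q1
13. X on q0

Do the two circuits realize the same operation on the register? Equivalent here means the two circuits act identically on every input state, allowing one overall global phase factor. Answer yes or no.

Yes — the two circuits implement the same unitary up to a global phase.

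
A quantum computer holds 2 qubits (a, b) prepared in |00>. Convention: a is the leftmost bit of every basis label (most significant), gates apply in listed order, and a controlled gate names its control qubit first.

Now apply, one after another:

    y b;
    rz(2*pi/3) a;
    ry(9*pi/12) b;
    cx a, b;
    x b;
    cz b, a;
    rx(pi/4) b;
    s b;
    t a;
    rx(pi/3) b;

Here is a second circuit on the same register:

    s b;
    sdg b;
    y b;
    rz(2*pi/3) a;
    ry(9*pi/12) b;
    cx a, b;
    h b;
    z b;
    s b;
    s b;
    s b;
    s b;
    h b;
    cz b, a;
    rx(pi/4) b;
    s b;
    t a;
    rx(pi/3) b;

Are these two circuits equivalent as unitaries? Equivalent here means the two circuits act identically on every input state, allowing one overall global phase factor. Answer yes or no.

Yes — the two circuits implement the same unitary up to a global phase.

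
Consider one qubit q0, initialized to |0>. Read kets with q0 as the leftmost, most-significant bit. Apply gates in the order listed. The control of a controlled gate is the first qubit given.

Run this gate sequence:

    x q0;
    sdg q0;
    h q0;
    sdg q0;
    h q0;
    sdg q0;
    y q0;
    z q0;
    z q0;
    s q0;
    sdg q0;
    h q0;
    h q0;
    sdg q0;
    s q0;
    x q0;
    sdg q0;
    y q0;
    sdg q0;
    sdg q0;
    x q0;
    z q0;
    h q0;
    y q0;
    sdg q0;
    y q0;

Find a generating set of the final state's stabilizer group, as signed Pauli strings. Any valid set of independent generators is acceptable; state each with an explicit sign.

The final state is stabilized by the group generated by +X; other independent generating sets are equally valid.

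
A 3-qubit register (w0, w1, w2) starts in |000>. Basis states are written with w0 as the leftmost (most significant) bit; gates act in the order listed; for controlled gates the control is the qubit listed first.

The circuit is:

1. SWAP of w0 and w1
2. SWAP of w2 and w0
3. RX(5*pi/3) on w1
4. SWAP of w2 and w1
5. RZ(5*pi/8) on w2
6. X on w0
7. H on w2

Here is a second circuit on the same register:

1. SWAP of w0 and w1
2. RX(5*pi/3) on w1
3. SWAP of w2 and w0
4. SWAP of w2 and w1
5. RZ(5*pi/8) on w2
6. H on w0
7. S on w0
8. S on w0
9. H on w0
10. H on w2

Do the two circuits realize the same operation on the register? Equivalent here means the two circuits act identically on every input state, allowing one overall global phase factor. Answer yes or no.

Yes: on every input state the two circuits agree up to one overall phase factor.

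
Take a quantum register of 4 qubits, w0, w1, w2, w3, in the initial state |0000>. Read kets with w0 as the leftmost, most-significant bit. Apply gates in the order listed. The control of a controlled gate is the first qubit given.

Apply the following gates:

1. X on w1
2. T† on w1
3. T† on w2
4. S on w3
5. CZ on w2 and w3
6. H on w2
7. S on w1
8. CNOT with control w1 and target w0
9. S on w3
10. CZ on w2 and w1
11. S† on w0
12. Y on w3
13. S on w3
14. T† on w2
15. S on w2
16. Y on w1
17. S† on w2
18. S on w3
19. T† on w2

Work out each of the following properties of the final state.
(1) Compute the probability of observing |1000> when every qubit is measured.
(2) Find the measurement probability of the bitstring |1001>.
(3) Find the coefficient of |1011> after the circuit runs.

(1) The probability of measuring |1000> is 0.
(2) Outcome |1001> occurs with probability 1/2.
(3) The amplitude on |1011> is -sqrt(2)*exp(I*pi/4)/2.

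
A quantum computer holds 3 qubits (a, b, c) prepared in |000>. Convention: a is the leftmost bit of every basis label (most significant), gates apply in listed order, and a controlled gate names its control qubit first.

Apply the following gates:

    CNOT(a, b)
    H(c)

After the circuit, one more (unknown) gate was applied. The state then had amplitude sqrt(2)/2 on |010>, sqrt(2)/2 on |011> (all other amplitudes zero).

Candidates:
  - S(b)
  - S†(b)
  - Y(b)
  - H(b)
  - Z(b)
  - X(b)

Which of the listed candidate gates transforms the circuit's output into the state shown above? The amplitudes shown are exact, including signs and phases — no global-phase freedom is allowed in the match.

It was X(b) that produced the state shown.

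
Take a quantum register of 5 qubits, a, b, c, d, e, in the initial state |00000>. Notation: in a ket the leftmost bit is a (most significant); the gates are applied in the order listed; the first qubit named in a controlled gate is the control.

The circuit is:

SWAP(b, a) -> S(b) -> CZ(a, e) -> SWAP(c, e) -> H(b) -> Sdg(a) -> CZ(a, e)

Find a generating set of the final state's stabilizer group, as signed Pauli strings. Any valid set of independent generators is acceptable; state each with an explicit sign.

The stabilizer group can be generated by +IXIII, +ZIIII, +IIZII, +IIIZI, +IIIIZ, among other valid generating sets.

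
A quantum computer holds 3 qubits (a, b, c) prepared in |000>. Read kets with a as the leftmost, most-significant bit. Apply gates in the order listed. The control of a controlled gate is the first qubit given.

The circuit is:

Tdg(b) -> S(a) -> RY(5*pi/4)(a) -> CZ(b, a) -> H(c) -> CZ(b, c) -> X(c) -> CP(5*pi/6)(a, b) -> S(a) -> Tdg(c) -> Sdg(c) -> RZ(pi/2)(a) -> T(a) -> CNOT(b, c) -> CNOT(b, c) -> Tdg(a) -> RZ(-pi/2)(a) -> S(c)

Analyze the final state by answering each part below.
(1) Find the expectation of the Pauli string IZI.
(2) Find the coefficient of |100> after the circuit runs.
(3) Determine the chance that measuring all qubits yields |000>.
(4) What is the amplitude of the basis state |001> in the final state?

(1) In the final state, IZI has expectation 1.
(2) |100> carries amplitude I*sqrt(2*sqrt(2) + 4)/4 in the final state.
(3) Outcome |000> occurs with probability 1/4 - sqrt(2)/8.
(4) The amplitude on |001> is sqrt(4 - 2*sqrt(2))*exp(3*I*pi/4)/4.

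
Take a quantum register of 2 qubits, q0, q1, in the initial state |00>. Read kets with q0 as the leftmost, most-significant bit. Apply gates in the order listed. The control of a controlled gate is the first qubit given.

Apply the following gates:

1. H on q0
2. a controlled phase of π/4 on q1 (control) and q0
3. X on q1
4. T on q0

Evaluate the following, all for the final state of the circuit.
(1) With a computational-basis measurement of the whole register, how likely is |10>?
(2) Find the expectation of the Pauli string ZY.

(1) The probability of measuring |10> is 0.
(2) In the final state, ZY has expectation 0.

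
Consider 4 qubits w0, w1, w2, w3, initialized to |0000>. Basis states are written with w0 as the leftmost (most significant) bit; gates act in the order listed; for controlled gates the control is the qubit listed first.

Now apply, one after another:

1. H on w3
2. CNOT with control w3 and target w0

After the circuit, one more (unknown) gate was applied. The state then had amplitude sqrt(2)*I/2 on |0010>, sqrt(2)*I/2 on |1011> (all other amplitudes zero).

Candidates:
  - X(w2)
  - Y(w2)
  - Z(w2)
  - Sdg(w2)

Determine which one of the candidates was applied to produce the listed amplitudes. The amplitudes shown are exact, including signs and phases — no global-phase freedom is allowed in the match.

The unique candidate consistent with the amplitudes is Y(w2).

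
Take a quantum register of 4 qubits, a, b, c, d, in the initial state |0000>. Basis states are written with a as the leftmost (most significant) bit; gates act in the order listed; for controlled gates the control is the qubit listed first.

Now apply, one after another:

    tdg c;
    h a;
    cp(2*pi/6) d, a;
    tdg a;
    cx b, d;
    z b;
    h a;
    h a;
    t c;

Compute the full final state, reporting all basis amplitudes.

The final amplitudes are sqrt(2)/2 on |0000>, -sqrt(2)*exp(3*I*pi/4)/2 on |1000>, and 0 on every other basis state.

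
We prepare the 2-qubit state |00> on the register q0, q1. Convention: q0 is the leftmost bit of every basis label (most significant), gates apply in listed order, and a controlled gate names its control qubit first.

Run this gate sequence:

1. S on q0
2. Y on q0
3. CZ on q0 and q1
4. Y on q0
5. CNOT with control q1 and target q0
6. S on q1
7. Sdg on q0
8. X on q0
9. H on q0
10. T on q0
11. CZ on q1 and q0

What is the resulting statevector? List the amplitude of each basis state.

The final amplitudes are sqrt(2)/2 on |00>, 0 on |01>, -sqrt(2)*exp(I*pi/4)/2 on |10>, 0 on |11>.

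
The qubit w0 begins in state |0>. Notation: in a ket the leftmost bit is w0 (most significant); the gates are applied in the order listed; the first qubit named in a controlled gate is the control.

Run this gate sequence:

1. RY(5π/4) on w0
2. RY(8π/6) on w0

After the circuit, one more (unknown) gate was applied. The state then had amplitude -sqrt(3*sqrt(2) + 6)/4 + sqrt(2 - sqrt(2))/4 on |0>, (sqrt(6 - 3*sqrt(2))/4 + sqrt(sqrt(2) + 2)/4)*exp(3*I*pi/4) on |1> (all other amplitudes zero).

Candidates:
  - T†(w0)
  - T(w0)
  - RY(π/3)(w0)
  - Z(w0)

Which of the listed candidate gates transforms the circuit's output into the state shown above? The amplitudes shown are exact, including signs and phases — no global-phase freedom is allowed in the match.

It was T†(w0) that produced the state shown.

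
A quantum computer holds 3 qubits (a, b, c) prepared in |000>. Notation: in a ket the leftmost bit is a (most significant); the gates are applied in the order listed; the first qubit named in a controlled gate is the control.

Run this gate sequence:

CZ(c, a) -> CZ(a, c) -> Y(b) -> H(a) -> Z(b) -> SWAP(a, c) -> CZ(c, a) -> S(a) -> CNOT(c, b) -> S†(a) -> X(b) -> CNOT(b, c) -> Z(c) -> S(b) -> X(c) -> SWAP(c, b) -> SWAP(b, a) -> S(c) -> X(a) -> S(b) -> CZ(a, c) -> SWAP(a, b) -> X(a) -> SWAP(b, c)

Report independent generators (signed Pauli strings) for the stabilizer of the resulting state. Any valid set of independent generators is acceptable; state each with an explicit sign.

The stabilizer group can be generated by -IXI, -ZII, +IIZ, among other valid generating sets.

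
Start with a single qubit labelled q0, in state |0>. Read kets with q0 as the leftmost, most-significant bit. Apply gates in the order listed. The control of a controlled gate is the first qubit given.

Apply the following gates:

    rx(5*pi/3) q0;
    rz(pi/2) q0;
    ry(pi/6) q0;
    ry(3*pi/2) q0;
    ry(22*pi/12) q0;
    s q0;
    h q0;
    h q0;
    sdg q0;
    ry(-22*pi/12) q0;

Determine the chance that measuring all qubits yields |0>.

A full measurement returns |0> with probability 1/4. Key observation: gates 5-10 undo each other exactly, leaving only the rest of the circuit to track.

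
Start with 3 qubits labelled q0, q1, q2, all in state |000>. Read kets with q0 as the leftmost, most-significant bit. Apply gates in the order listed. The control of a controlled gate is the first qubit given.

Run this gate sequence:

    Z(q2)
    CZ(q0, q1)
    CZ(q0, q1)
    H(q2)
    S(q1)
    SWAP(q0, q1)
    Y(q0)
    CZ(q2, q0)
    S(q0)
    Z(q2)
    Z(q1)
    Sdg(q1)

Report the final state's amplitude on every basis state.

The final amplitudes are -sqrt(2)/2 on |100>, -sqrt(2)/2 on |101>, and 0 on every other basis state. Key observation: the block from step 2 through step 3 cancels to the identity and can be dropped.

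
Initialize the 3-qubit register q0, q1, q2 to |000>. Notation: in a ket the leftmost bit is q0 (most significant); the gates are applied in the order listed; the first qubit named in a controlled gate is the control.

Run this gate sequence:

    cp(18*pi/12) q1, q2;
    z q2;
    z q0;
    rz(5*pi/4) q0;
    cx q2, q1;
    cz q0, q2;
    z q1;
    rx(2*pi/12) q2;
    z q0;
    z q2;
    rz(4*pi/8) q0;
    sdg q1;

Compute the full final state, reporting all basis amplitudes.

The final amplitudes are (-sqrt(6) - sqrt(2))*exp(I*pi/8)/4 on |000>, (-sqrt(6) + sqrt(2))*exp(5*I*pi/8)/4 on |001>, and 0 on every other basis state.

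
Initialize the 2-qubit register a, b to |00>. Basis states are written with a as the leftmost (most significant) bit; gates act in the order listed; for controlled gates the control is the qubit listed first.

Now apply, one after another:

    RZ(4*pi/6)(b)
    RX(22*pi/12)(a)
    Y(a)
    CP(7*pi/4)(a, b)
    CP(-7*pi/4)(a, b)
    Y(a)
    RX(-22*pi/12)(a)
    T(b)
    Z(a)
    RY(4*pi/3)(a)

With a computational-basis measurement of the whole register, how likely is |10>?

The probability of measuring |10> is 3/4. Key observation: steps 2-7 multiply out to the identity, so the circuit reduces to the remaining gates.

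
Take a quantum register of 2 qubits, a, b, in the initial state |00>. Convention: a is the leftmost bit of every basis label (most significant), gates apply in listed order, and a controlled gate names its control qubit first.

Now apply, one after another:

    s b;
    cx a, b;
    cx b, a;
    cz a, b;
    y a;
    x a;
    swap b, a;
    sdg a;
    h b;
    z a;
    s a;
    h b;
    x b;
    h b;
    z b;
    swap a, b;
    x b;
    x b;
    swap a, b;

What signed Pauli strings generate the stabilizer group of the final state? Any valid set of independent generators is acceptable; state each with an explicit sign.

One valid set of independent stabilizer generators is +IX, +ZI (any independent generating set of the same group is equally correct). Key observation: the block from step 12 through step 15 cancels to the identity and can be dropped.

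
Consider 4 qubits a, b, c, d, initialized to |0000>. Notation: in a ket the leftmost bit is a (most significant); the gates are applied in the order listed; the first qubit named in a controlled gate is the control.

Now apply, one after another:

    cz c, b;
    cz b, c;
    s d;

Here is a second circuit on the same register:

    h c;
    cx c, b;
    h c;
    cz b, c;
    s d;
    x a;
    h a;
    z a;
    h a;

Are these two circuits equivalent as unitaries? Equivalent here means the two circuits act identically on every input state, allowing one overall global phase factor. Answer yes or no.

No — the two circuits implement different unitaries, even allowing a global phase.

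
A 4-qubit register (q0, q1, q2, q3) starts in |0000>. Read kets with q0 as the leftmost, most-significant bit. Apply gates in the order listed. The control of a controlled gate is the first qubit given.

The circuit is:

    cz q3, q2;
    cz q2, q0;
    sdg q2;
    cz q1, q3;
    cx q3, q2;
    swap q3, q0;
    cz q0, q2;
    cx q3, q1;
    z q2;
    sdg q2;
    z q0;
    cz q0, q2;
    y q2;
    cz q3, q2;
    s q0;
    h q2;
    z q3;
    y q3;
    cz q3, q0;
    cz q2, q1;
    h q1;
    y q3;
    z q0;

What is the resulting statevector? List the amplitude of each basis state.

The resulting statevector has amplitude I/2 on |0000>, -I/2 on |0010>, I/2 on |0100>, -I/2 on |0110>, and 0 on every other basis state.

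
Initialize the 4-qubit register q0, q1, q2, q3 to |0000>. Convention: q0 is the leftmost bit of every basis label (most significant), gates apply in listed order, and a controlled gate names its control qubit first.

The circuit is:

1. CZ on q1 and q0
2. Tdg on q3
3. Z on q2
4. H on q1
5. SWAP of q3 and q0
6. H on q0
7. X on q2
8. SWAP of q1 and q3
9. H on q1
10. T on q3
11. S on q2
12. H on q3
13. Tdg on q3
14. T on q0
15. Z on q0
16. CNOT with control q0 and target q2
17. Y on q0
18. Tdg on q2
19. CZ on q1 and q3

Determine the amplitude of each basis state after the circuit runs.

The resulting statevector has amplitude -I/4 - exp(I*pi/4)/4 on |0000>, -1/4 + exp(I*pi/4)/4 on |0001>, 0 on |0010>, 0 on |0011>, -I/4 - exp(I*pi/4)/4 on |0100>, 1/4 - exp(I*pi/4)/4 on |0101>, 0 on |0110>, 0 on |0111>, 0 on |1000>, 0 on |1001>, -1/4 + exp(3*I*pi/4)/4 on |1010>, -exp(3*I*pi/4)/4 + I/4 on |1011>, 0 on |1100>, 0 on |1101>, -1/4 + exp(3*I*pi/4)/4 on |1110>, -I/4 + exp(3*I*pi/4)/4 on |1111>.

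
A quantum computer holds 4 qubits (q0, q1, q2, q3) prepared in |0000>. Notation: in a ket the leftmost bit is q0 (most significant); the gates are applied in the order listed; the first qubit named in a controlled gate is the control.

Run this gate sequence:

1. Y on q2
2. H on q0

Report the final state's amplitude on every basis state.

After the circuit, the state carries amplitude sqrt(2)*I/2 on |0010>, sqrt(2)*I/2 on |1010>, and 0 on every other basis state.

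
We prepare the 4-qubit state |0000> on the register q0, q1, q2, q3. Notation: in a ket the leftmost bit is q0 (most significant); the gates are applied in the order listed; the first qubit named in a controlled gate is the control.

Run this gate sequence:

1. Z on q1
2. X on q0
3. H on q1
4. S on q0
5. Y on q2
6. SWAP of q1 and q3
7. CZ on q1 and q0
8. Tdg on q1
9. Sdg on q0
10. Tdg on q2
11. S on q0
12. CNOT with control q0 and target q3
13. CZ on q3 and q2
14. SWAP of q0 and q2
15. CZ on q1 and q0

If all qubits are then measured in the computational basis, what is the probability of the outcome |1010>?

A full measurement returns |1010> with probability 1/2.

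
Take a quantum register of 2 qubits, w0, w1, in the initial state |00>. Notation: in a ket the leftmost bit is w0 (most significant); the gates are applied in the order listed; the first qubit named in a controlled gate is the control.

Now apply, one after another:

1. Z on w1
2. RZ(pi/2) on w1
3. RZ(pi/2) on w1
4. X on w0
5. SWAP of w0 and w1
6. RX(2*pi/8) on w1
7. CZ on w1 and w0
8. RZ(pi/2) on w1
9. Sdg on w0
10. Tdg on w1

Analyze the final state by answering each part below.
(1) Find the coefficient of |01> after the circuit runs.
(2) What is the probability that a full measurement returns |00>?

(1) The final state's coefficient on |01> equals -I*sqrt(sqrt(2) + 2)/2.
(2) Outcome |00> occurs with probability 1/2 - sqrt(2)/4.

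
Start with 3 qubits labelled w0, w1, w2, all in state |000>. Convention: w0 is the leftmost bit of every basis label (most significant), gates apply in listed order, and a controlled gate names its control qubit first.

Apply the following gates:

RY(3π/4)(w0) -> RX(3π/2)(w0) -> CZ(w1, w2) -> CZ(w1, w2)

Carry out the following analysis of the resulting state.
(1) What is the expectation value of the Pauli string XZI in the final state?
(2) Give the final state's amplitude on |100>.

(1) In the final state, XZI has expectation sqrt(2)/2. Key observation: the block from step 3 through step 4 cancels to the identity and can be dropped.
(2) |100> carries amplitude -sqrt(2)*sqrt(sqrt(2) + 2)/4 - sqrt(2)*I*sqrt(2 - sqrt(2))/4 in the final state.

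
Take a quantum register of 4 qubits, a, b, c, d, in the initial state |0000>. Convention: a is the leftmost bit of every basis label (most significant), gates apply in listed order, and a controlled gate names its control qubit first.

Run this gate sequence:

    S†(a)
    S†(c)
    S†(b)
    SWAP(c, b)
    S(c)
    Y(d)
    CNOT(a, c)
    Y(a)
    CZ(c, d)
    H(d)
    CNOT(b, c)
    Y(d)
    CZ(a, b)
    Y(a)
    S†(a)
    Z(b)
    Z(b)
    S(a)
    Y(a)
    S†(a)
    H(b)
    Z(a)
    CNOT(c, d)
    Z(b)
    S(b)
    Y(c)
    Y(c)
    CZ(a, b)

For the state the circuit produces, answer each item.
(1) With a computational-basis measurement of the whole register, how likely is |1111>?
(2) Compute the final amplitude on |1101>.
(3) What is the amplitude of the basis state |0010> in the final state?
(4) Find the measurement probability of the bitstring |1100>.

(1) A full measurement returns |1111> with probability 0. Key observation: the block from step 14 through step 19 cancels to the identity and can be dropped.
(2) The amplitude on |1101> is I/2.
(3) The final state's coefficient on |0010> equals 0.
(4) The probability of measuring |1100> is 1/4.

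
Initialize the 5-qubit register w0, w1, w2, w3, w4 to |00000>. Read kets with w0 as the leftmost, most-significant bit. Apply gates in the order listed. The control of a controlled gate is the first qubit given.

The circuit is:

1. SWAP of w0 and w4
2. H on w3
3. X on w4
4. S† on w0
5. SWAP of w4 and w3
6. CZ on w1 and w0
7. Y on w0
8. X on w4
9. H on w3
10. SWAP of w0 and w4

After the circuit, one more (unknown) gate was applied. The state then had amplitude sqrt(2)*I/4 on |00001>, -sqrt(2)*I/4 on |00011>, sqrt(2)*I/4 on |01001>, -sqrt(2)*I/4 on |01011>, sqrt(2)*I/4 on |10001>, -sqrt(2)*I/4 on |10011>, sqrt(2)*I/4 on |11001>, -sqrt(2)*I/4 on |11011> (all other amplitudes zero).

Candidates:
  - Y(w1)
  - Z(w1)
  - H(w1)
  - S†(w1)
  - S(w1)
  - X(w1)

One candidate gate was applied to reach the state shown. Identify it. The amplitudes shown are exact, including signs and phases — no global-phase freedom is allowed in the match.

It was H(w1) that produced the state shown.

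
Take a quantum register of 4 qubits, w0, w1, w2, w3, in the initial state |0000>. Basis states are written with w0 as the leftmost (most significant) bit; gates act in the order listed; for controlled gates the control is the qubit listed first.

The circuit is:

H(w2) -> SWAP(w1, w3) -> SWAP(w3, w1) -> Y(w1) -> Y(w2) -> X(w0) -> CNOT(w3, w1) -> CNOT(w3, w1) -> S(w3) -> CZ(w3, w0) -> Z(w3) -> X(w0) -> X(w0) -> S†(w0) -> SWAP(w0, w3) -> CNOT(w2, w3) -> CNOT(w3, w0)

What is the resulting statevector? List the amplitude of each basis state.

After the circuit, the state carries amplitude sqrt(2)*I/2 on |0110>, -sqrt(2)*I/2 on |1101>, and 0 on every other basis state. Key observation: gates 7-8 undo each other exactly, leaving only the rest of the circuit to track.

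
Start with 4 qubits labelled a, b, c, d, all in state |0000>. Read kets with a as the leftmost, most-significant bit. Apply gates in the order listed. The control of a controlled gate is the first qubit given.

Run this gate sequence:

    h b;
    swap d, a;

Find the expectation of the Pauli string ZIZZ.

In the final state, ZIZZ has expectation 1.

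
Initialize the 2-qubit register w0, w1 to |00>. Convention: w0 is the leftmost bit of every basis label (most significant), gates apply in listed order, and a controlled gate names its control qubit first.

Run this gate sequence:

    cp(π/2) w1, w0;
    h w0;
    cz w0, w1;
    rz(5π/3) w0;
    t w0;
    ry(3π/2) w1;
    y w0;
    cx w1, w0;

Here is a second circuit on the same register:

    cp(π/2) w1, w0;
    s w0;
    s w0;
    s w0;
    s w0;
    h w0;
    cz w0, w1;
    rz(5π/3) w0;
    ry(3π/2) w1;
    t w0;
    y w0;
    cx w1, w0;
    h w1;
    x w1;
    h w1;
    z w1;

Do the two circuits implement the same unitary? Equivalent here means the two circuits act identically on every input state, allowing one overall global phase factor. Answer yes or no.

Yes: on every input state the two circuits agree up to one overall phase factor.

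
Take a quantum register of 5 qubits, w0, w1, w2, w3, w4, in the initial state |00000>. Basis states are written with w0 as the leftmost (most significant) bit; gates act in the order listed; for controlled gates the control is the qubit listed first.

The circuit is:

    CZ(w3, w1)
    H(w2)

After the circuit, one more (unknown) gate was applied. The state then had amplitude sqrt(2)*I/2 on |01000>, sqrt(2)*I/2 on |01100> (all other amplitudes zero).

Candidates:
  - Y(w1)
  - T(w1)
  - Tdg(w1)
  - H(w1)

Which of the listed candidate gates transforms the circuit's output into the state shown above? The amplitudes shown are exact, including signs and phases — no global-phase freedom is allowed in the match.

The applied gate was Y(w1).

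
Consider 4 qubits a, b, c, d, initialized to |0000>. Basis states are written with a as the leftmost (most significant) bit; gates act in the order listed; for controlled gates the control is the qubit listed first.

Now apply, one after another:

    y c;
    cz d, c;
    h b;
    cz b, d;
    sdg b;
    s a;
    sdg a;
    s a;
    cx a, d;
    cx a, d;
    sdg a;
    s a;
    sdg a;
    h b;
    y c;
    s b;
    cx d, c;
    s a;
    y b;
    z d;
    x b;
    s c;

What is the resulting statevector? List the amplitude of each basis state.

The final amplitudes are 1/2 + I/2 on |0000>, 1/2 + I/2 on |0100>, and 0 on every other basis state. Key observation: the block from step 6 through step 13 cancels to the identity and can be dropped.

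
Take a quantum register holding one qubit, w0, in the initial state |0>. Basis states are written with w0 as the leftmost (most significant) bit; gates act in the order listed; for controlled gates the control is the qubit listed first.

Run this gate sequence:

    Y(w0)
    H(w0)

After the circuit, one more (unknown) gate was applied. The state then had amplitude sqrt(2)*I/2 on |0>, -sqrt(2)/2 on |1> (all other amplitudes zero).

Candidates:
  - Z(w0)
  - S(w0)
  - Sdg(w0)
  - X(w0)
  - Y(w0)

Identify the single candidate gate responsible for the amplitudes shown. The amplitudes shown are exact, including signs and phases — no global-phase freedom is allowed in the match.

The unique candidate consistent with the amplitudes is Sdg(w0).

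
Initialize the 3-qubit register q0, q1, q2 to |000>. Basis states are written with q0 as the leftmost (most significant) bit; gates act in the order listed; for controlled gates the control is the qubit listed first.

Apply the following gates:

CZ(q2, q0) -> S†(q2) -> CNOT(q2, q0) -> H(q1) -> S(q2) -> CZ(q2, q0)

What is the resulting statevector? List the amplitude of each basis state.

The resulting statevector has amplitude sqrt(2)/2 on |000>, sqrt(2)/2 on |010>, and 0 on every other basis state.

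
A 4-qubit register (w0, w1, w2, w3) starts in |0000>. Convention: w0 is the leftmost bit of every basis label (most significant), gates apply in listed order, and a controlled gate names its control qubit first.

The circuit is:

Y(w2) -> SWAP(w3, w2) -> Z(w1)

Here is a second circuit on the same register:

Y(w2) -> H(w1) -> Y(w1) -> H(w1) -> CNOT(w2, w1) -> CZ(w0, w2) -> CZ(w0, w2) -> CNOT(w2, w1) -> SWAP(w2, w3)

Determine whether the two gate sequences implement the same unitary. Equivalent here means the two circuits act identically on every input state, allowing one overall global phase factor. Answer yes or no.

No, they are not equivalent — no single phase factor reconciles the two unitaries.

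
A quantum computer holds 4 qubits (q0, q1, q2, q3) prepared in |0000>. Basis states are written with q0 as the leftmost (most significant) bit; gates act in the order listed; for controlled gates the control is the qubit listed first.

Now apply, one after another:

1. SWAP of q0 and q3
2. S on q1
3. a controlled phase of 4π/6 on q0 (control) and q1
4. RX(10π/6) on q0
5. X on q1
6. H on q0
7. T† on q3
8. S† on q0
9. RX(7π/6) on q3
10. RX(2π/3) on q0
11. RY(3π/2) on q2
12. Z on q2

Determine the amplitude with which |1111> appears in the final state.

The amplitude on |1111> is -sqrt(6)/8 - 3*sqrt(2)/16 - sqrt(2)*I/16.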